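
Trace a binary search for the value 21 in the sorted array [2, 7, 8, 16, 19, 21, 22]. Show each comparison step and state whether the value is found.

Binary search for 21 in [2, 7, 8, 16, 19, 21, 22]:

lo=0, hi=6, mid=3, arr[mid]=16 -> 16 < 21, search right half
lo=4, hi=6, mid=5, arr[mid]=21 -> Found target at index 5!

Binary search finds 21 at index 5 after 2 comparisons. The search repeatedly halves the search space by comparing with the middle element.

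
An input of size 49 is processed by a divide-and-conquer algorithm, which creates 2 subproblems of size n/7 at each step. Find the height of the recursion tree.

For divide and conquer with division factor 7:

Problem sizes at each level:
Level 0: 49
Level 1: 7
Level 2: 1

The root is level 0 and the size-1 base case is level 2 (the tree spans levels 0 through 2, i.e. 3 levels counting the root), so the depth is the number of divisions: log_7(49) = 2

The recursion tree depth is log_7(49) = 2. At each level, the problem size is divided by 7, so it takes 2 divisions to reduce to a base case of size 1. The algorithm makes 2 recursive calls at each level.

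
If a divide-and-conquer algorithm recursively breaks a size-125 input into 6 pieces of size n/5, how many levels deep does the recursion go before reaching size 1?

For divide and conquer with division factor 5:

Problem sizes at each level:
Level 0: 125
Level 1: 25
Level 2: 5
Level 3: 1

The root is level 0 and the size-1 base case is level 3 (the tree spans levels 0 through 3, i.e. 4 levels counting the root), so the depth is the number of divisions: log_5(125) = 3

The recursion tree depth is log_5(125) = 3. At each level, the problem size is divided by 5, so it takes 3 divisions to reduce to a base case of size 1. The algorithm makes 6 recursive calls at each level.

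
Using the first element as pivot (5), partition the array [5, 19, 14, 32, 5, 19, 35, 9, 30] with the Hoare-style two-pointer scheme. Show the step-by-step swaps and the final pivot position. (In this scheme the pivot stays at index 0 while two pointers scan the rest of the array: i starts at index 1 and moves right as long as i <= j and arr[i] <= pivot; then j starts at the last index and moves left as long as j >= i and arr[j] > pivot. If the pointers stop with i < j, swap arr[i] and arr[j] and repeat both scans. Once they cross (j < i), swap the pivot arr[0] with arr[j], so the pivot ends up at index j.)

Hoare-style two-pointer partition with pivot = 5:

Initial array: [5, 19, 14, 32, 5, 19, 35, 9, 30]

Pointers start at i = 1, j = 8.
i stops at index 1 (arr[1]=19 > 5), j stops at index 4 (arr[4]=5 <= 5): swap arr[1] and arr[4], array becomes [5, 5, 14, 32, 19, 19, 35, 9, 30]
i ends at 2, j ends at 1: the pointers have crossed (j < i), so scanning stops.

Swap pivot arr[0] with arr[1] to place pivot at position 1: [5, 5, 14, 32, 19, 19, 35, 9, 30]
Pivot position: 1

After partitioning with pivot 5, the array becomes [5, 5, 14, 32, 19, 19, 35, 9, 30]. The pivot is placed at index 1. All elements to the left of the pivot are <= 5, and all elements to the right are > 5.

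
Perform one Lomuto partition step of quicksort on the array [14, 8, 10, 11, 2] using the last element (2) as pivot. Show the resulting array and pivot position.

Lomuto partition with pivot = 2:

Initial array: [14, 8, 10, 11, 2]

arr[0]=14 > 2: no swap
arr[1]=8 > 2: no swap
arr[2]=10 > 2: no swap
arr[3]=11 > 2: no swap

Place pivot at position 0: [2, 8, 10, 11, 14]
Pivot position: 0

After partitioning with pivot 2, the array becomes [2, 8, 10, 11, 14]. The pivot is placed at index 0. All elements to the left of the pivot are <= 2, and all elements to the right are > 2.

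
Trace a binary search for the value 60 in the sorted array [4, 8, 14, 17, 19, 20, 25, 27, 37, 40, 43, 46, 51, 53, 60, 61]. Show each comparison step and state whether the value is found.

Binary search for 60 in [4, 8, 14, 17, 19, 20, 25, 27, 37, 40, 43, 46, 51, 53, 60, 61]:

lo=0, hi=15, mid=7, arr[mid]=27 -> 27 < 60, search right half
lo=8, hi=15, mid=11, arr[mid]=46 -> 46 < 60, search right half
lo=12, hi=15, mid=13, arr[mid]=53 -> 53 < 60, search right half
lo=14, hi=15, mid=14, arr[mid]=60 -> Found target at index 14!

Binary search finds 60 at index 14 after 4 comparisons. The search repeatedly halves the search space by comparing with the middle element.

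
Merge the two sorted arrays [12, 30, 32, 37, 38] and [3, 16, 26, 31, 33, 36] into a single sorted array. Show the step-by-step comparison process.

Merging process:

Compare 12 vs 3: take 3 from right. Merged: [3]
Compare 12 vs 16: take 12 from left. Merged: [3, 12]
Compare 30 vs 16: take 16 from right. Merged: [3, 12, 16]
Compare 30 vs 26: take 26 from right. Merged: [3, 12, 16, 26]
Compare 30 vs 31: take 30 from left. Merged: [3, 12, 16, 26, 30]
Compare 32 vs 31: take 31 from right. Merged: [3, 12, 16, 26, 30, 31]
Compare 32 vs 33: take 32 from left. Merged: [3, 12, 16, 26, 30, 31, 32]
Compare 37 vs 33: take 33 from right. Merged: [3, 12, 16, 26, 30, 31, 32, 33]
Compare 37 vs 36: take 36 from right. Merged: [3, 12, 16, 26, 30, 31, 32, 33, 36]
Append remaining from left: [37, 38]. Merged: [3, 12, 16, 26, 30, 31, 32, 33, 36, 37, 38]

Final merged array: [3, 12, 16, 26, 30, 31, 32, 33, 36, 37, 38]
Total comparisons: 9

The merged array is [3, 12, 16, 26, 30, 31, 32, 33, 36, 37, 38], requiring 9 comparisons. The merge step runs in O(n) time where n is the total number of elements.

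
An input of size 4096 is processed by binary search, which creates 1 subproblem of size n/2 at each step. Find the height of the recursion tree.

For divide and conquer with division factor 2:

Problem sizes at each level:
Level 0: 4096
Level 1: 2048
Level 2: 1024
Level 3: 512
Level 4: 256
Level 5: 128
Level 6: 64
Level 7: 32
Level 8: 16
Level 9: 8
Level 10: 4
Level 11: 2
Level 12: 1

The root is level 0 and the size-1 base case is level 12 (the tree spans levels 0 through 12, i.e. 13 levels counting the root), so the depth is the number of divisions: log_2(4096) = 12

The recursion tree depth is log_2(4096) = 12. At each level, the problem size is divided by 2, so it takes 12 divisions to reduce to a base case of size 1. The algorithm makes 1 recursive call at each level.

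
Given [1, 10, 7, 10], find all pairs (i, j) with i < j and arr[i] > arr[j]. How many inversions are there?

Finding inversions in [1, 10, 7, 10]:

(1, 2): arr[1]=10 > arr[2]=7

Total inversions: 1

The array has 1 inversion(s): (1,2). Each pair (i,j) satisfies i < j and arr[i] > arr[j].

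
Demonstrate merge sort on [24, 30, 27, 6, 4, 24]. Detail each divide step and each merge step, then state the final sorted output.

Merge sort trace:

Split: [24, 30, 27, 6, 4, 24] -> [24, 30, 27] and [6, 4, 24]
  Split: [24, 30, 27] -> [24] and [30, 27]
    Split: [30, 27] -> [30] and [27]
    Merge: [30] + [27] -> [27, 30]
  Merge: [24] + [27, 30] -> [24, 27, 30]
  Split: [6, 4, 24] -> [6] and [4, 24]
    Split: [4, 24] -> [4] and [24]
    Merge: [4] + [24] -> [4, 24]
  Merge: [6] + [4, 24] -> [4, 6, 24]
Merge: [24, 27, 30] + [4, 6, 24] -> [4, 6, 24, 24, 27, 30]

Final sorted array: [4, 6, 24, 24, 27, 30]

The merge sort proceeds by recursively splitting the array and merging sorted halves.
After all merges, the sorted array is [4, 6, 24, 24, 27, 30].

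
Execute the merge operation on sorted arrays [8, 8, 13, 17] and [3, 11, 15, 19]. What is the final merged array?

Merging process:

Compare 8 vs 3: take 3 from right. Merged: [3]
Compare 8 vs 11: take 8 from left. Merged: [3, 8]
Compare 8 vs 11: take 8 from left. Merged: [3, 8, 8]
Compare 13 vs 11: take 11 from right. Merged: [3, 8, 8, 11]
Compare 13 vs 15: take 13 from left. Merged: [3, 8, 8, 11, 13]
Compare 17 vs 15: take 15 from right. Merged: [3, 8, 8, 11, 13, 15]
Compare 17 vs 19: take 17 from left. Merged: [3, 8, 8, 11, 13, 15, 17]
Append remaining from right: [19]. Merged: [3, 8, 8, 11, 13, 15, 17, 19]

Final merged array: [3, 8, 8, 11, 13, 15, 17, 19]
Total comparisons: 7

The merged array is [3, 8, 8, 11, 13, 15, 17, 19], requiring 7 comparisons. The merge step runs in O(n) time where n is the total number of elements.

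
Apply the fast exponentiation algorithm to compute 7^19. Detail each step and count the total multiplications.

Computing 7^19 by squaring (build up from 7^1; each line after the first costs one multiplication):

7^1 = 7
7^2 = (7^1)^2 = 7^2 = 49
7^4 = (7^2)^2 = 49^2 = 2401
7^8 = (7^4)^2 = 2401^2 = 5764801
7^9 = 7 * 7^8 = 7 * 5764801 = 40353607
7^18 = (7^9)^2 = 40353607^2 = 1628413597910449
7^19 = 7 * 7^18 = 7 * 1628413597910449 = 11398895185373143

Result: 11398895185373143
Multiplications needed: 6 (6 lines after 7^1)

7^19 = 11398895185373143. Using exponentiation by squaring, this requires 6 multiplications. The key idea: if the exponent is even, square the half-power; if odd, multiply by the base once.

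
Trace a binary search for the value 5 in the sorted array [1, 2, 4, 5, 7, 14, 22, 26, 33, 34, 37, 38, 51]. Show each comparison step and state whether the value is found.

Binary search for 5 in [1, 2, 4, 5, 7, 14, 22, 26, 33, 34, 37, 38, 51]:

lo=0, hi=12, mid=6, arr[mid]=22 -> 22 > 5, search left half
lo=0, hi=5, mid=2, arr[mid]=4 -> 4 < 5, search right half
lo=3, hi=5, mid=4, arr[mid]=7 -> 7 > 5, search left half
lo=3, hi=3, mid=3, arr[mid]=5 -> Found target at index 3!

Binary search finds 5 at index 3 after 4 comparisons. The search repeatedly halves the search space by comparing with the middle element.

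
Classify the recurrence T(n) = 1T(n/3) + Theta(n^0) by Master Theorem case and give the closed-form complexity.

Master Theorem for T(n) = 1T(n/3) + O(n^0):

a = 1, b = 3, c = 0
log_b(a) = log_3(1) = 0.0000

Case 2: c = 0 = log_3(1) = 0.0000
T(n) = O(n^0 log n) = O(log n)

For T(n) = 1T(n/3) + O(n^0): log_3(1) = 0.0000. This is Case 2 of the Master Theorem (c = log_b(a), equal work at all levels), giving O(log n).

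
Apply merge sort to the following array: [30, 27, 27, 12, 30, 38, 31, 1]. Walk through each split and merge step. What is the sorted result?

Merge sort trace:

Split: [30, 27, 27, 12, 30, 38, 31, 1] -> [30, 27, 27, 12] and [30, 38, 31, 1]
  Split: [30, 27, 27, 12] -> [30, 27] and [27, 12]
    Split: [30, 27] -> [30] and [27]
    Merge: [30] + [27] -> [27, 30]
    Split: [27, 12] -> [27] and [12]
    Merge: [27] + [12] -> [12, 27]
  Merge: [27, 30] + [12, 27] -> [12, 27, 27, 30]
  Split: [30, 38, 31, 1] -> [30, 38] and [31, 1]
    Split: [30, 38] -> [30] and [38]
    Merge: [30] + [38] -> [30, 38]
    Split: [31, 1] -> [31] and [1]
    Merge: [31] + [1] -> [1, 31]
  Merge: [30, 38] + [1, 31] -> [1, 30, 31, 38]
Merge: [12, 27, 27, 30] + [1, 30, 31, 38] -> [1, 12, 27, 27, 30, 30, 31, 38]

Final sorted array: [1, 12, 27, 27, 30, 30, 31, 38]

The merge sort proceeds by recursively splitting the array and merging sorted halves.
After all merges, the sorted array is [1, 12, 27, 27, 30, 30, 31, 38].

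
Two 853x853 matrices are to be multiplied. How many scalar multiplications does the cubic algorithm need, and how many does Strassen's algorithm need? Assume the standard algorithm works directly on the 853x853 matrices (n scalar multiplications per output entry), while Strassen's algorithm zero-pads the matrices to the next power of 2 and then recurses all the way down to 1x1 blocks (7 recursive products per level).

Matrix multiplication for 853x853 matrices:

Strassen's algorithm requires power-of-2 dimensions. Pad 853x853 to 1024x1024 (next power of 2).

Standard algorithm: 853^3 = 620650477 multiplications
Strassen's algorithm: 7^(log2(1024)) = 7^10 = 282475249 multiplications
Savings: 620650477 - 282475249 = 338175228 multiplications

Standard: 620650477 multiplications (853^3). Strassen: 282475249 multiplications (7^10, after padding to 1024x1024). Strassen reduces 8 recursive multiplications to 7 at each level.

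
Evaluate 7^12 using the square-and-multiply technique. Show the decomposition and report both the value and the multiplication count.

Computing 7^12 by squaring (build up from 7^1; each line after the first costs one multiplication):

7^1 = 7
7^2 = (7^1)^2 = 7^2 = 49
7^3 = 7 * 7^2 = 7 * 49 = 343
7^6 = (7^3)^2 = 343^2 = 117649
7^12 = (7^6)^2 = 117649^2 = 13841287201

Result: 13841287201
Multiplications needed: 4 (4 lines after 7^1)

7^12 = 13841287201. Using exponentiation by squaring, this requires 4 multiplications. The key idea: if the exponent is even, square the half-power; if odd, multiply by the base once.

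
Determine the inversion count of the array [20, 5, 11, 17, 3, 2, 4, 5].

Finding inversions in [20, 5, 11, 17, 3, 2, 4, 5]:

(0, 1): arr[0]=20 > arr[1]=5
(0, 2): arr[0]=20 > arr[2]=11
(0, 3): arr[0]=20 > arr[3]=17
(0, 4): arr[0]=20 > arr[4]=3
(0, 5): arr[0]=20 > arr[5]=2
(0, 6): arr[0]=20 > arr[6]=4
(0, 7): arr[0]=20 > arr[7]=5
(1, 4): arr[1]=5 > arr[4]=3
(1, 5): arr[1]=5 > arr[5]=2
(1, 6): arr[1]=5 > arr[6]=4
(2, 4): arr[2]=11 > arr[4]=3
(2, 5): arr[2]=11 > arr[5]=2
(2, 6): arr[2]=11 > arr[6]=4
(2, 7): arr[2]=11 > arr[7]=5
(3, 4): arr[3]=17 > arr[4]=3
(3, 5): arr[3]=17 > arr[5]=2
(3, 6): arr[3]=17 > arr[6]=4
(3, 7): arr[3]=17 > arr[7]=5
(4, 5): arr[4]=3 > arr[5]=2

Total inversions: 19

The array has 19 inversion(s): (0,1), (0,2), (0,3), (0,4), (0,5), (0,6), (0,7), (1,4), (1,5), (1,6), (2,4), (2,5), (2,6), (2,7), (3,4), (3,5), (3,6), (3,7), (4,5). Each pair (i,j) satisfies i < j and arr[i] > arr[j].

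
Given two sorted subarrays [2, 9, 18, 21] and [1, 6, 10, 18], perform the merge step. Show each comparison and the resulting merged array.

Merging process:

Compare 2 vs 1: take 1 from right. Merged: [1]
Compare 2 vs 6: take 2 from left. Merged: [1, 2]
Compare 9 vs 6: take 6 from right. Merged: [1, 2, 6]
Compare 9 vs 10: take 9 from left. Merged: [1, 2, 6, 9]
Compare 18 vs 10: take 10 from right. Merged: [1, 2, 6, 9, 10]
Compare 18 vs 18: take 18 from left. Merged: [1, 2, 6, 9, 10, 18]
Compare 21 vs 18: take 18 from right. Merged: [1, 2, 6, 9, 10, 18, 18]
Append remaining from left: [21]. Merged: [1, 2, 6, 9, 10, 18, 18, 21]

Final merged array: [1, 2, 6, 9, 10, 18, 18, 21]
Total comparisons: 7

The merged array is [1, 2, 6, 9, 10, 18, 18, 21], requiring 7 comparisons. The merge step runs in O(n) time where n is the total number of elements.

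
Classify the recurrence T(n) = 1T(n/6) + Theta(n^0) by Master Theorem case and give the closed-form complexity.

Master Theorem for T(n) = 1T(n/6) + O(n^0):

a = 1, b = 6, c = 0
log_b(a) = log_6(1) = 0.0000

Case 2: c = 0 = log_6(1) = 0.0000
T(n) = O(n^0 log n) = O(log n)

For T(n) = 1T(n/6) + O(n^0): log_6(1) = 0.0000. This is Case 2 of the Master Theorem (c = log_b(a), equal work at all levels), giving O(log n).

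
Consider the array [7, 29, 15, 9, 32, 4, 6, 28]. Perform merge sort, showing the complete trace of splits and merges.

Merge sort trace:

Split: [7, 29, 15, 9, 32, 4, 6, 28] -> [7, 29, 15, 9] and [32, 4, 6, 28]
  Split: [7, 29, 15, 9] -> [7, 29] and [15, 9]
    Split: [7, 29] -> [7] and [29]
    Merge: [7] + [29] -> [7, 29]
    Split: [15, 9] -> [15] and [9]
    Merge: [15] + [9] -> [9, 15]
  Merge: [7, 29] + [9, 15] -> [7, 9, 15, 29]
  Split: [32, 4, 6, 28] -> [32, 4] and [6, 28]
    Split: [32, 4] -> [32] and [4]
    Merge: [32] + [4] -> [4, 32]
    Split: [6, 28] -> [6] and [28]
    Merge: [6] + [28] -> [6, 28]
  Merge: [4, 32] + [6, 28] -> [4, 6, 28, 32]
Merge: [7, 9, 15, 29] + [4, 6, 28, 32] -> [4, 6, 7, 9, 15, 28, 29, 32]

Final sorted array: [4, 6, 7, 9, 15, 28, 29, 32]

The merge sort proceeds by recursively splitting the array and merging sorted halves.
After all merges, the sorted array is [4, 6, 7, 9, 15, 28, 29, 32].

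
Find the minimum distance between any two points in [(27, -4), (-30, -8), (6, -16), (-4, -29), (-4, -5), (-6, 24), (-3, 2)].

Computing all pairwise distances among 7 points:

d((27, -4), (-30, -8)) = 57.1402
d((27, -4), (6, -16)) = 24.1868
d((27, -4), (-4, -29)) = 39.8246
d((27, -4), (-4, -5)) = 31.0161
d((27, -4), (-6, 24)) = 43.2782
d((27, -4), (-3, 2)) = 30.5941
d((-30, -8), (6, -16)) = 36.8782
d((-30, -8), (-4, -29)) = 33.4215
d((-30, -8), (-4, -5)) = 26.1725
d((-30, -8), (-6, 24)) = 40.0
d((-30, -8), (-3, 2)) = 28.7924
d((6, -16), (-4, -29)) = 16.4012
d((6, -16), (-4, -5)) = 14.8661
d((6, -16), (-6, 24)) = 41.7612
d((6, -16), (-3, 2)) = 20.1246
d((-4, -29), (-4, -5)) = 24.0
d((-4, -29), (-6, 24)) = 53.0377
d((-4, -29), (-3, 2)) = 31.0161
d((-4, -5), (-6, 24)) = 29.0689
d((-4, -5), (-3, 2)) = 7.0711 <-- minimum
d((-6, 24), (-3, 2)) = 22.2036

Closest pair: (-4, -5) and (-3, 2) with distance 7.0711

The closest pair is (-4, -5) and (-3, 2) with Euclidean distance 7.0711. For 7 points, brute-force pairwise comparison is shown above. For large n, the divide-and-conquer algorithm (sort by x, recurse on halves, check the dividing strip) achieves O(n log n).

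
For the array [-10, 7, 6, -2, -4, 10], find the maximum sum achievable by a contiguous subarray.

Using Kadane's algorithm on [-10, 7, 6, -2, -4, 10]:

Scanning through the array:
Position 1 (value 7): max_ending_here = 7, max_so_far = 7
Position 2 (value 6): max_ending_here = 13, max_so_far = 13
Position 3 (value -2): max_ending_here = 11, max_so_far = 13
Position 4 (value -4): max_ending_here = 7, max_so_far = 13
Position 5 (value 10): max_ending_here = 17, max_so_far = 17

Maximum subarray: [7, 6, -2, -4, 10]
Maximum sum: 17

The maximum subarray is [7, 6, -2, -4, 10] with sum 17. This subarray runs from index 1 to index 5.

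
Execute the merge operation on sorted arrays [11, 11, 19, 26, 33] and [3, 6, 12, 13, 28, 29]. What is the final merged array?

Merging process:

Compare 11 vs 3: take 3 from right. Merged: [3]
Compare 11 vs 6: take 6 from right. Merged: [3, 6]
Compare 11 vs 12: take 11 from left. Merged: [3, 6, 11]
Compare 11 vs 12: take 11 from left. Merged: [3, 6, 11, 11]
Compare 19 vs 12: take 12 from right. Merged: [3, 6, 11, 11, 12]
Compare 19 vs 13: take 13 from right. Merged: [3, 6, 11, 11, 12, 13]
Compare 19 vs 28: take 19 from left. Merged: [3, 6, 11, 11, 12, 13, 19]
Compare 26 vs 28: take 26 from left. Merged: [3, 6, 11, 11, 12, 13, 19, 26]
Compare 33 vs 28: take 28 from right. Merged: [3, 6, 11, 11, 12, 13, 19, 26, 28]
Compare 33 vs 29: take 29 from right. Merged: [3, 6, 11, 11, 12, 13, 19, 26, 28, 29]
Append remaining from left: [33]. Merged: [3, 6, 11, 11, 12, 13, 19, 26, 28, 29, 33]

Final merged array: [3, 6, 11, 11, 12, 13, 19, 26, 28, 29, 33]
Total comparisons: 10

The merged array is [3, 6, 11, 11, 12, 13, 19, 26, 28, 29, 33], requiring 10 comparisons. The merge step runs in O(n) time where n is the total number of elements.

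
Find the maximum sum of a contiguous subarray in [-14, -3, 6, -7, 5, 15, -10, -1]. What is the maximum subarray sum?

Using Kadane's algorithm on [-14, -3, 6, -7, 5, 15, -10, -1]:

Scanning through the array:
Position 1 (value -3): max_ending_here = -3, max_so_far = -3
Position 2 (value 6): max_ending_here = 6, max_so_far = 6
Position 3 (value -7): max_ending_here = -1, max_so_far = 6
Position 4 (value 5): max_ending_here = 5, max_so_far = 6
Position 5 (value 15): max_ending_here = 20, max_so_far = 20
Position 6 (value -10): max_ending_here = 10, max_so_far = 20
Position 7 (value -1): max_ending_here = 9, max_so_far = 20

Maximum subarray: [5, 15]
Maximum sum: 20

The maximum subarray is [5, 15] with sum 20. This subarray runs from index 4 to index 5.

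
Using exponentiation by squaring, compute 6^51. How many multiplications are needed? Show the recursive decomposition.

Computing 6^51 by squaring (build up from 6^1; each line after the first costs one multiplication):

6^1 = 6
6^2 = (6^1)^2 = 6^2 = 36
6^3 = 6 * 6^2 = 6 * 36 = 216
6^6 = (6^3)^2 = 216^2 = 46656
6^12 = (6^6)^2 = 46656^2 = 2176782336
6^24 = (6^12)^2 = 2176782336^2 = 4738381338321616896
6^25 = 6 * 6^24 = 6 * 4738381338321616896 = 28430288029929701376
6^50 = (6^25)^2 = 28430288029929701376^2 = 808281277464764060643139600456536293376
6^51 = 6 * 6^50 = 6 * 808281277464764060643139600456536293376 = 4849687664788584363858837602739217760256

Result: 4849687664788584363858837602739217760256
Multiplications needed: 8 (8 lines after 6^1)

6^51 = 4849687664788584363858837602739217760256. Using exponentiation by squaring, this requires 8 multiplications. The key idea: if the exponent is even, square the half-power; if odd, multiply by the base once.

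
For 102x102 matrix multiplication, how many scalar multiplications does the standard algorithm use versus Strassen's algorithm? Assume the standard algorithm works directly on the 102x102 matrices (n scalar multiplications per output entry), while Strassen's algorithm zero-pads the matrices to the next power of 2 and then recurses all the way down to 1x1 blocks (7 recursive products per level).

Matrix multiplication for 102x102 matrices:

Strassen's algorithm requires power-of-2 dimensions. Pad 102x102 to 128x128 (next power of 2).

Standard algorithm: 102^3 = 1061208 multiplications
Strassen's algorithm: 7^(log2(128)) = 7^7 = 823543 multiplications
Savings: 1061208 - 823543 = 237665 multiplications

Standard: 1061208 multiplications (102^3). Strassen: 823543 multiplications (7^7, after padding to 128x128). Strassen reduces 8 recursive multiplications to 7 at each level.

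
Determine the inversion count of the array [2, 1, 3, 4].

Finding inversions in [2, 1, 3, 4]:

(0, 1): arr[0]=2 > arr[1]=1

Total inversions: 1

The array has 1 inversion(s): (0,1). Each pair (i,j) satisfies i < j and arr[i] > arr[j].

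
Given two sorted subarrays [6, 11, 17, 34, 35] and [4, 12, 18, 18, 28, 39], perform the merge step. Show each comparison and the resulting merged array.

Merging process:

Compare 6 vs 4: take 4 from right. Merged: [4]
Compare 6 vs 12: take 6 from left. Merged: [4, 6]
Compare 11 vs 12: take 11 from left. Merged: [4, 6, 11]
Compare 17 vs 12: take 12 from right. Merged: [4, 6, 11, 12]
Compare 17 vs 18: take 17 from left. Merged: [4, 6, 11, 12, 17]
Compare 34 vs 18: take 18 from right. Merged: [4, 6, 11, 12, 17, 18]
Compare 34 vs 18: take 18 from right. Merged: [4, 6, 11, 12, 17, 18, 18]
Compare 34 vs 28: take 28 from right. Merged: [4, 6, 11, 12, 17, 18, 18, 28]
Compare 34 vs 39: take 34 from left. Merged: [4, 6, 11, 12, 17, 18, 18, 28, 34]
Compare 35 vs 39: take 35 from left. Merged: [4, 6, 11, 12, 17, 18, 18, 28, 34, 35]
Append remaining from right: [39]. Merged: [4, 6, 11, 12, 17, 18, 18, 28, 34, 35, 39]

Final merged array: [4, 6, 11, 12, 17, 18, 18, 28, 34, 35, 39]
Total comparisons: 10

The merged array is [4, 6, 11, 12, 17, 18, 18, 28, 34, 35, 39], requiring 10 comparisons. The merge step runs in O(n) time where n is the total number of elements.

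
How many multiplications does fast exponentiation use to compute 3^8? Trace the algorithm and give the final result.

Computing 3^8 by squaring (build up from 3^1; each line after the first costs one multiplication):

3^1 = 3
3^2 = (3^1)^2 = 3^2 = 9
3^4 = (3^2)^2 = 9^2 = 81
3^8 = (3^4)^2 = 81^2 = 6561

Result: 6561
Multiplications needed: 3 (3 lines after 3^1)

3^8 = 6561. Using exponentiation by squaring, this requires 3 multiplications. The key idea: if the exponent is even, square the half-power; if odd, multiply by the base once.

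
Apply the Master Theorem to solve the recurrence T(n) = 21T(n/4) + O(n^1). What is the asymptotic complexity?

Master Theorem for T(n) = 21T(n/4) + O(n^1):

a = 21, b = 4, c = 1
log_b(a) = log_4(21) = 2.1962

Case 1: c = 1 < log_4(21) = 2.1962
T(n) = O(n^(log_4 21))

For T(n) = 21T(n/4) + O(n^1): log_4(21) = 2.1962. This is Case 1 of the Master Theorem (c < log_b(a), work dominated by leaves), giving O(n^(log_4 21)).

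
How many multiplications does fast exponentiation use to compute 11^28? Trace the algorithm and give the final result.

Computing 11^28 by squaring (build up from 11^1; each line after the first costs one multiplication):

11^1 = 11
11^2 = (11^1)^2 = 11^2 = 121
11^3 = 11 * 11^2 = 11 * 121 = 1331
11^6 = (11^3)^2 = 1331^2 = 1771561
11^7 = 11 * 11^6 = 11 * 1771561 = 19487171
11^14 = (11^7)^2 = 19487171^2 = 379749833583241
11^28 = (11^14)^2 = 379749833583241^2 = 144209936106499234037676064081

Result: 144209936106499234037676064081
Multiplications needed: 6 (6 lines after 11^1)

11^28 = 144209936106499234037676064081. Using exponentiation by squaring, this requires 6 multiplications. The key idea: if the exponent is even, square the half-power; if odd, multiply by the base once.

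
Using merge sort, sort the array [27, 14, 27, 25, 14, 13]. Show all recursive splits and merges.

Merge sort trace:

Split: [27, 14, 27, 25, 14, 13] -> [27, 14, 27] and [25, 14, 13]
  Split: [27, 14, 27] -> [27] and [14, 27]
    Split: [14, 27] -> [14] and [27]
    Merge: [14] + [27] -> [14, 27]
  Merge: [27] + [14, 27] -> [14, 27, 27]
  Split: [25, 14, 13] -> [25] and [14, 13]
    Split: [14, 13] -> [14] and [13]
    Merge: [14] + [13] -> [13, 14]
  Merge: [25] + [13, 14] -> [13, 14, 25]
Merge: [14, 27, 27] + [13, 14, 25] -> [13, 14, 14, 25, 27, 27]

Final sorted array: [13, 14, 14, 25, 27, 27]

The merge sort proceeds by recursively splitting the array and merging sorted halves.
After all merges, the sorted array is [13, 14, 14, 25, 27, 27].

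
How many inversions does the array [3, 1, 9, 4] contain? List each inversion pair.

Finding inversions in [3, 1, 9, 4]:

(0, 1): arr[0]=3 > arr[1]=1
(2, 3): arr[2]=9 > arr[3]=4

Total inversions: 2

The array has 2 inversion(s): (0,1), (2,3). Each pair (i,j) satisfies i < j and arr[i] > arr[j].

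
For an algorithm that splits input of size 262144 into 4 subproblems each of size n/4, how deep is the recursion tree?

For divide and conquer with division factor 4:

Problem sizes at each level:
Level 0: 262144
Level 1: 65536
Level 2: 16384
Level 3: 4096
Level 4: 1024
Level 5: 256
Level 6: 64
Level 7: 16
Level 8: 4
Level 9: 1

The root is level 0 and the size-1 base case is level 9 (the tree spans levels 0 through 9, i.e. 10 levels counting the root), so the depth is the number of divisions: log_4(262144) = 9

The recursion tree depth is log_4(262144) = 9. At each level, the problem size is divided by 4, so it takes 9 divisions to reduce to a base case of size 1. The algorithm makes 4 recursive calls at each level.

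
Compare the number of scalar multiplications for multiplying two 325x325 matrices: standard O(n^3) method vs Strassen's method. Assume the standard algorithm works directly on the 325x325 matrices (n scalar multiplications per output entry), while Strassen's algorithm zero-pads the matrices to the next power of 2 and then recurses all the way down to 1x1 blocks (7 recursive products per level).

Matrix multiplication for 325x325 matrices:

Strassen's algorithm requires power-of-2 dimensions. Pad 325x325 to 512x512 (next power of 2).

Standard algorithm: 325^3 = 34328125 multiplications
Strassen's algorithm: 7^(log2(512)) = 7^9 = 40353607 multiplications
Difference: 34328125 - 40353607 = -6025482 (Strassen uses MORE here due to padding overhead — for small or just-over-power-of-2 n, padding can outweigh the per-level savings)

Standard: 34328125 multiplications (325^3). Strassen: 40353607 multiplications (7^9, after padding to 512x512). Strassen reduces 8 recursive multiplications to 7 at each level.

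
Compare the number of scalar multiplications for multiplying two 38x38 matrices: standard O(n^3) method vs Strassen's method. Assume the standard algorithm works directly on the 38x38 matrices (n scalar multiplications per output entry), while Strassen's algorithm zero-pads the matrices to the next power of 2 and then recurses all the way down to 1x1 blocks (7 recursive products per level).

Matrix multiplication for 38x38 matrices:

Strassen's algorithm requires power-of-2 dimensions. Pad 38x38 to 64x64 (next power of 2).

Standard algorithm: 38^3 = 54872 multiplications
Strassen's algorithm: 7^(log2(64)) = 7^6 = 117649 multiplications
Difference: 54872 - 117649 = -62777 (Strassen uses MORE here due to padding overhead — for small or just-over-power-of-2 n, padding can outweigh the per-level savings)

Standard: 54872 multiplications (38^3). Strassen: 117649 multiplications (7^6, after padding to 64x64). Strassen reduces 8 recursive multiplications to 7 at each level.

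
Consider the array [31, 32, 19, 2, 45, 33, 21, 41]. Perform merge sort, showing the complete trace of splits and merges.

Merge sort trace:

Split: [31, 32, 19, 2, 45, 33, 21, 41] -> [31, 32, 19, 2] and [45, 33, 21, 41]
  Split: [31, 32, 19, 2] -> [31, 32] and [19, 2]
    Split: [31, 32] -> [31] and [32]
    Merge: [31] + [32] -> [31, 32]
    Split: [19, 2] -> [19] and [2]
    Merge: [19] + [2] -> [2, 19]
  Merge: [31, 32] + [2, 19] -> [2, 19, 31, 32]
  Split: [45, 33, 21, 41] -> [45, 33] and [21, 41]
    Split: [45, 33] -> [45] and [33]
    Merge: [45] + [33] -> [33, 45]
    Split: [21, 41] -> [21] and [41]
    Merge: [21] + [41] -> [21, 41]
  Merge: [33, 45] + [21, 41] -> [21, 33, 41, 45]
Merge: [2, 19, 31, 32] + [21, 33, 41, 45] -> [2, 19, 21, 31, 32, 33, 41, 45]

Final sorted array: [2, 19, 21, 31, 32, 33, 41, 45]

The merge sort proceeds by recursively splitting the array and merging sorted halves.
After all merges, the sorted array is [2, 19, 21, 31, 32, 33, 41, 45].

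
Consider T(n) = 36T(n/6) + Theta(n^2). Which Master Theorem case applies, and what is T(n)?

Master Theorem for T(n) = 36T(n/6) + O(n^2):

a = 36, b = 6, c = 2
log_b(a) = log_6(36) = 2.0000

Case 2: c = 2 = log_6(36) = 2.0000
T(n) = O(n^2 log n) = O(n^2 log n)

For T(n) = 36T(n/6) + O(n^2): log_6(36) = 2.0000. This is Case 2 of the Master Theorem (c = log_b(a), equal work at all levels), giving O(n^2 log n).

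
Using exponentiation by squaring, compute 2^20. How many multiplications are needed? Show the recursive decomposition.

Computing 2^20 by squaring (build up from 2^1; each line after the first costs one multiplication):

2^1 = 2
2^2 = (2^1)^2 = 2^2 = 4
2^4 = (2^2)^2 = 4^2 = 16
2^5 = 2 * 2^4 = 2 * 16 = 32
2^10 = (2^5)^2 = 32^2 = 1024
2^20 = (2^10)^2 = 1024^2 = 1048576

Result: 1048576
Multiplications needed: 5 (5 lines after 2^1)

2^20 = 1048576. Using exponentiation by squaring, this requires 5 multiplications. The key idea: if the exponent is even, square the half-power; if odd, multiply by the base once.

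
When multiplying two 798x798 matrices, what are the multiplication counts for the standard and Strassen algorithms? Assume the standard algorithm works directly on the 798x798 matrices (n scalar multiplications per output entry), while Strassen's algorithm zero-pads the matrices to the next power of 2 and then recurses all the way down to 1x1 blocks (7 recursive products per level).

Matrix multiplication for 798x798 matrices:

Strassen's algorithm requires power-of-2 dimensions. Pad 798x798 to 1024x1024 (next power of 2).

Standard algorithm: 798^3 = 508169592 multiplications
Strassen's algorithm: 7^(log2(1024)) = 7^10 = 282475249 multiplications
Savings: 508169592 - 282475249 = 225694343 multiplications

Standard: 508169592 multiplications (798^3). Strassen: 282475249 multiplications (7^10, after padding to 1024x1024). Strassen reduces 8 recursive multiplications to 7 at each level.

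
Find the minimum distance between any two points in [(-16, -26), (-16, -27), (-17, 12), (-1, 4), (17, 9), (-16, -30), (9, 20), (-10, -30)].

Computing all pairwise distances among 8 points:

d((-16, -26), (-16, -27)) = 1.0 <-- minimum
d((-16, -26), (-17, 12)) = 38.0132
d((-16, -26), (-1, 4)) = 33.541
d((-16, -26), (17, 9)) = 48.1041
d((-16, -26), (-16, -30)) = 4.0
d((-16, -26), (9, 20)) = 52.3546
d((-16, -26), (-10, -30)) = 7.2111
d((-16, -27), (-17, 12)) = 39.0128
d((-16, -27), (-1, 4)) = 34.4384
d((-16, -27), (17, 9)) = 48.8365
d((-16, -27), (-16, -30)) = 3.0
d((-16, -27), (9, 20)) = 53.2353
d((-16, -27), (-10, -30)) = 6.7082
d((-17, 12), (-1, 4)) = 17.8885
d((-17, 12), (17, 9)) = 34.1321
d((-17, 12), (-16, -30)) = 42.0119
d((-17, 12), (9, 20)) = 27.2029
d((-17, 12), (-10, -30)) = 42.5793
d((-1, 4), (17, 9)) = 18.6815
d((-1, 4), (-16, -30)) = 37.1618
d((-1, 4), (9, 20)) = 18.868
d((-1, 4), (-10, -30)) = 35.171
d((17, 9), (-16, -30)) = 51.0882
d((17, 9), (9, 20)) = 13.6015
d((17, 9), (-10, -30)) = 47.4342
d((-16, -30), (9, 20)) = 55.9017
d((-16, -30), (-10, -30)) = 6.0
d((9, 20), (-10, -30)) = 53.4883

Closest pair: (-16, -26) and (-16, -27) with distance 1.0

The closest pair is (-16, -26) and (-16, -27) with Euclidean distance 1.0. For 8 points, brute-force pairwise comparison is shown above. For large n, the divide-and-conquer algorithm (sort by x, recurse on halves, check the dividing strip) achieves O(n log n).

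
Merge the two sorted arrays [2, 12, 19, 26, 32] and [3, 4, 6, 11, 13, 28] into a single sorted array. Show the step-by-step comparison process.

Merging process:

Compare 2 vs 3: take 2 from left. Merged: [2]
Compare 12 vs 3: take 3 from right. Merged: [2, 3]
Compare 12 vs 4: take 4 from right. Merged: [2, 3, 4]
Compare 12 vs 6: take 6 from right. Merged: [2, 3, 4, 6]
Compare 12 vs 11: take 11 from right. Merged: [2, 3, 4, 6, 11]
Compare 12 vs 13: take 12 from left. Merged: [2, 3, 4, 6, 11, 12]
Compare 19 vs 13: take 13 from right. Merged: [2, 3, 4, 6, 11, 12, 13]
Compare 19 vs 28: take 19 from left. Merged: [2, 3, 4, 6, 11, 12, 13, 19]
Compare 26 vs 28: take 26 from left. Merged: [2, 3, 4, 6, 11, 12, 13, 19, 26]
Compare 32 vs 28: take 28 from right. Merged: [2, 3, 4, 6, 11, 12, 13, 19, 26, 28]
Append remaining from left: [32]. Merged: [2, 3, 4, 6, 11, 12, 13, 19, 26, 28, 32]

Final merged array: [2, 3, 4, 6, 11, 12, 13, 19, 26, 28, 32]
Total comparisons: 10

The merged array is [2, 3, 4, 6, 11, 12, 13, 19, 26, 28, 32], requiring 10 comparisons. The merge step runs in O(n) time where n is the total number of elements.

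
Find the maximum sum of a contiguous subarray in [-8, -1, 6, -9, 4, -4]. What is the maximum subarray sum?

Using Kadane's algorithm on [-8, -1, 6, -9, 4, -4]:

Scanning through the array:
Position 1 (value -1): max_ending_here = -1, max_so_far = -1
Position 2 (value 6): max_ending_here = 6, max_so_far = 6
Position 3 (value -9): max_ending_here = -3, max_so_far = 6
Position 4 (value 4): max_ending_here = 4, max_so_far = 6
Position 5 (value -4): max_ending_here = 0, max_so_far = 6

Maximum subarray: [6]
Maximum sum: 6

The maximum subarray is [6] with sum 6. This subarray runs from index 2 to index 2.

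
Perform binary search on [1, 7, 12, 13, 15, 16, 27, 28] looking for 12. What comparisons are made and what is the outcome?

Binary search for 12 in [1, 7, 12, 13, 15, 16, 27, 28]:

lo=0, hi=7, mid=3, arr[mid]=13 -> 13 > 12, search left half
lo=0, hi=2, mid=1, arr[mid]=7 -> 7 < 12, search right half
lo=2, hi=2, mid=2, arr[mid]=12 -> Found target at index 2!

Binary search finds 12 at index 2 after 3 comparisons. The search repeatedly halves the search space by comparing with the middle element.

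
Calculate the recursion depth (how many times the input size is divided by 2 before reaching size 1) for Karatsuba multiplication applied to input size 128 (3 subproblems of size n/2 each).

For divide and conquer with division factor 2:

Problem sizes at each level:
Level 0: 128
Level 1: 64
Level 2: 32
Level 3: 16
Level 4: 8
Level 5: 4
Level 6: 2
Level 7: 1

The root is level 0 and the size-1 base case is level 7 (the tree spans levels 0 through 7, i.e. 8 levels counting the root), so the depth is the number of divisions: log_2(128) = 7

The recursion tree depth is log_2(128) = 7. At each level, the problem size is divided by 2, so it takes 7 divisions to reduce to a base case of size 1. The algorithm makes 3 recursive calls at each level.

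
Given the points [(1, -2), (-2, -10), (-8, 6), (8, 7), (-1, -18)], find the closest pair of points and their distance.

Computing all pairwise distances among 5 points:

d((1, -2), (-2, -10)) = 8.544
d((1, -2), (-8, 6)) = 12.0416
d((1, -2), (8, 7)) = 11.4018
d((1, -2), (-1, -18)) = 16.1245
d((-2, -10), (-8, 6)) = 17.088
d((-2, -10), (8, 7)) = 19.7231
d((-2, -10), (-1, -18)) = 8.0623 <-- minimum
d((-8, 6), (8, 7)) = 16.0312
d((-8, 6), (-1, -18)) = 25.0
d((8, 7), (-1, -18)) = 26.5707

Closest pair: (-2, -10) and (-1, -18) with distance 8.0623

The closest pair is (-2, -10) and (-1, -18) with Euclidean distance 8.0623. For 5 points, brute-force pairwise comparison is shown above. For large n, the divide-and-conquer algorithm (sort by x, recurse on halves, check the dividing strip) achieves O(n log n).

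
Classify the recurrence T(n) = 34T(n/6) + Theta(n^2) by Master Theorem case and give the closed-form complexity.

Master Theorem for T(n) = 34T(n/6) + O(n^2):

a = 34, b = 6, c = 2
log_b(a) = log_6(34) = 1.9681

Case 3: c = 2 > log_6(34) = 1.9681
T(n) = O(n^2) = O(n^2)

For T(n) = 34T(n/6) + O(n^2): log_6(34) = 1.9681. This is Case 3 of the Master Theorem (c > log_b(a), work dominated by root), giving O(n^2).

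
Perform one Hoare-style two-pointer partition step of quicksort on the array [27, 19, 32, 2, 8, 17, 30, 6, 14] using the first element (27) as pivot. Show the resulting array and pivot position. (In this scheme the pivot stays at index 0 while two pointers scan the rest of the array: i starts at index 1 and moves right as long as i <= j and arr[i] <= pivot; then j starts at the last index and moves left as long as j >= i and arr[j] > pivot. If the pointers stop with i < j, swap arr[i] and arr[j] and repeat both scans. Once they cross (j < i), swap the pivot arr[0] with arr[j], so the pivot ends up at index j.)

Hoare-style two-pointer partition with pivot = 27:

Initial array: [27, 19, 32, 2, 8, 17, 30, 6, 14]

Pointers start at i = 1, j = 8.
i stops at index 2 (arr[2]=32 > 27), j stops at index 8 (arr[8]=14 <= 27): swap arr[2] and arr[8], array becomes [27, 19, 14, 2, 8, 17, 30, 6, 32]
i stops at index 6 (arr[6]=30 > 27), j stops at index 7 (arr[7]=6 <= 27): swap arr[6] and arr[7], array becomes [27, 19, 14, 2, 8, 17, 6, 30, 32]
i ends at 7, j ends at 6: the pointers have crossed (j < i), so scanning stops.

Swap pivot arr[0] with arr[6] to place pivot at position 6: [6, 19, 14, 2, 8, 17, 27, 30, 32]
Pivot position: 6

After partitioning with pivot 27, the array becomes [6, 19, 14, 2, 8, 17, 27, 30, 32]. The pivot is placed at index 6. All elements to the left of the pivot are <= 27, and all elements to the right are > 27.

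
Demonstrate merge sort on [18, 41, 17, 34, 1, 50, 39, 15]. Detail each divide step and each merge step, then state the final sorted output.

Merge sort trace:

Split: [18, 41, 17, 34, 1, 50, 39, 15] -> [18, 41, 17, 34] and [1, 50, 39, 15]
  Split: [18, 41, 17, 34] -> [18, 41] and [17, 34]
    Split: [18, 41] -> [18] and [41]
    Merge: [18] + [41] -> [18, 41]
    Split: [17, 34] -> [17] and [34]
    Merge: [17] + [34] -> [17, 34]
  Merge: [18, 41] + [17, 34] -> [17, 18, 34, 41]
  Split: [1, 50, 39, 15] -> [1, 50] and [39, 15]
    Split: [1, 50] -> [1] and [50]
    Merge: [1] + [50] -> [1, 50]
    Split: [39, 15] -> [39] and [15]
    Merge: [39] + [15] -> [15, 39]
  Merge: [1, 50] + [15, 39] -> [1, 15, 39, 50]
Merge: [17, 18, 34, 41] + [1, 15, 39, 50] -> [1, 15, 17, 18, 34, 39, 41, 50]

Final sorted array: [1, 15, 17, 18, 34, 39, 41, 50]

The merge sort proceeds by recursively splitting the array and merging sorted halves.
After all merges, the sorted array is [1, 15, 17, 18, 34, 39, 41, 50].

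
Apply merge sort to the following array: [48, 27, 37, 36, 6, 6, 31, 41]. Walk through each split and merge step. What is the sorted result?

Merge sort trace:

Split: [48, 27, 37, 36, 6, 6, 31, 41] -> [48, 27, 37, 36] and [6, 6, 31, 41]
  Split: [48, 27, 37, 36] -> [48, 27] and [37, 36]
    Split: [48, 27] -> [48] and [27]
    Merge: [48] + [27] -> [27, 48]
    Split: [37, 36] -> [37] and [36]
    Merge: [37] + [36] -> [36, 37]
  Merge: [27, 48] + [36, 37] -> [27, 36, 37, 48]
  Split: [6, 6, 31, 41] -> [6, 6] and [31, 41]
    Split: [6, 6] -> [6] and [6]
    Merge: [6] + [6] -> [6, 6]
    Split: [31, 41] -> [31] and [41]
    Merge: [31] + [41] -> [31, 41]
  Merge: [6, 6] + [31, 41] -> [6, 6, 31, 41]
Merge: [27, 36, 37, 48] + [6, 6, 31, 41] -> [6, 6, 27, 31, 36, 37, 41, 48]

Final sorted array: [6, 6, 27, 31, 36, 37, 41, 48]

The merge sort proceeds by recursively splitting the array and merging sorted halves.
After all merges, the sorted array is [6, 6, 27, 31, 36, 37, 41, 48].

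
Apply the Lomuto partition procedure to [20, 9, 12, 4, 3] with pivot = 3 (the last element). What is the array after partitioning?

Lomuto partition with pivot = 3:

Initial array: [20, 9, 12, 4, 3]

arr[0]=20 > 3: no swap
arr[1]=9 > 3: no swap
arr[2]=12 > 3: no swap
arr[3]=4 > 3: no swap

Place pivot at position 0: [3, 9, 12, 4, 20]
Pivot position: 0

After partitioning with pivot 3, the array becomes [3, 9, 12, 4, 20]. The pivot is placed at index 0. All elements to the left of the pivot are <= 3, and all elements to the right are > 3.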